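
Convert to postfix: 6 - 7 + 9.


Left to right (same or higher precedence on left)
Postfix: 6 7 - 9 +


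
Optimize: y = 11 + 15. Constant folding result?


11 + 15 = 26 at compile time
Optimized: y = 26


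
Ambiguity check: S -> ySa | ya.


balanced y^n…a^n: each string has a unique parse
Unambiguous


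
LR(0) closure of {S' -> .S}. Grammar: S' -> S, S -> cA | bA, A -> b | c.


Start: S' -> .S
For each item with dot before a nonterminal B, add B -> .γ for every B-production
Closure: [S' -> .S, S -> .cA, S -> .bA]


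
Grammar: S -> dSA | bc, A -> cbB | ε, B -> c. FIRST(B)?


Per alternative of B: FIRST(c) = {c}
FIRST(B) = {c}


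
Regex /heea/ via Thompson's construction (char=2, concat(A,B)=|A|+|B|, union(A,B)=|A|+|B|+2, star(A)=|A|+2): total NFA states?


Syntax tree has 4 char leaf(s), 0 union(s), 0 star(s)
chars contribute 4×2 = 8; each union adds +2; each star adds +2
Total: 8 + 0 + 0 = 8 states


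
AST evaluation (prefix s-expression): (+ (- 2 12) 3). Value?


Evaluate inner: (- 2 12) = -10
Evaluate root: (+ -10 3) = -7
Result: -7


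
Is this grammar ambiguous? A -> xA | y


right-linear, alternatives start with distinct terminals 'x' vs 'y': unique leftmost derivation
Unambiguous


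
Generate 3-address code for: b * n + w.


Break into single-operator statements:
t1 = b * n
t2 = t1 + w


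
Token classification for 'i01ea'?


Pattern: letter/underscore followed by alphanumerics, not a keyword
Type: IDENTIFIER


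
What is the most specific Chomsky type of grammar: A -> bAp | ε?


Single nonterminal LHS, but b^n p^n is not regular
Classification: Type 2 (Context-Free)


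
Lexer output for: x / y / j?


Scan left to right, longest-match per lexeme
Tokens: ID(x), OP(/), ID(y), OP(/), ID(j)


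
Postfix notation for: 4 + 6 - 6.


Left to right (same or higher precedence on left)
Postfix: 4 6 + 6 -


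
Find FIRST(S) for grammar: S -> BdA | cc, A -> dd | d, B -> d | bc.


Per alternative of S: FIRST(BdA) = {b, d}; FIRST(cc) = {c}
FIRST(S) = {b, c, d}


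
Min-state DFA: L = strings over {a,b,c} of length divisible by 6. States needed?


Track length mod 6: states 0..5, accept at 0
Minimal DFA: 6 states


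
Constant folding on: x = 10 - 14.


10 - 14 = -4 at compile time
Optimized: x = -4


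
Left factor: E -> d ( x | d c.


Common prefix: 'd'
Factored: E -> d E', E' -> ( x | c


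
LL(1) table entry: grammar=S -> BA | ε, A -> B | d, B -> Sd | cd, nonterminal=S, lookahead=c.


For [S, c]: 'c' ∈ FIRST(BA)
Entry: S -> BA


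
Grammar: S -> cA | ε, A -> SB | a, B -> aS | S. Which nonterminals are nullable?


A nonterminal is nullable iff some alternative derives ε (directly, or every symbol in it is nullable)
Nullable: {A, B, S}


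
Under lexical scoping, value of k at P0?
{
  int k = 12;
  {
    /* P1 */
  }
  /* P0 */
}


k declared in the same block as P0
k = 12


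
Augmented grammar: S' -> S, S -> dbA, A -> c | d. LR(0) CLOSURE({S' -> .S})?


Start: S' -> .S
For each item with dot before a nonterminal B, add B -> .γ for every B-production
Closure: [S' -> .S, S -> .dbA]


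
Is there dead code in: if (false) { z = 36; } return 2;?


condition is constant false, so the whole block is unreachable
Dead: 'if (false) { z = 36; }'


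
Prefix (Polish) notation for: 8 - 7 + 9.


left-to-right (same/higher precedence on left): tree is (+ (- 8 7) 9)
Prefix: + - 8 7 9


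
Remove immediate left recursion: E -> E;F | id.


Left-recursive alternatives: E;F; non-recursive: id
Introduce E': E -> idE', E' -> ;FE' | ε


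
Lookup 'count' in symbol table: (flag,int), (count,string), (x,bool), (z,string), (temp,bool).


Lookup 'count' → type string


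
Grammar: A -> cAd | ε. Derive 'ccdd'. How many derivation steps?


Derivation: A => cAd => ccAdd => ccdd
Steps: 3


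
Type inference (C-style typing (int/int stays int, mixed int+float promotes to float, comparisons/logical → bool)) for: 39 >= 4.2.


Operand types: int >= float
Rule: comparison yields bool
Result type: bool


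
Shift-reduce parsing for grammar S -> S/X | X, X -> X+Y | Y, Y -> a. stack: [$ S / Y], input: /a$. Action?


'Y' (not preceded by X+) is the handle for X -> Y
Action: reduce (X -> Y)


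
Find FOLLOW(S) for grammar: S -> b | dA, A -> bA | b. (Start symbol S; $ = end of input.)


$ ∈ FOLLOW(S). For each A -> αBβ: add FIRST(β)\{ε} to FOLLOW(B); if β nullable, add FOLLOW(A).
FOLLOW(S) = {$}


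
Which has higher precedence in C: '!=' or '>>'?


'>>' is shift (level 8); '!=' is equality (level 6)
Higher level binds tighter
'>>' has higher precedence than '!='


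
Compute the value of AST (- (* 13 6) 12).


Evaluate inner: (* 13 6) = 78
Evaluate root: (- 78 12) = 66
Result: 66


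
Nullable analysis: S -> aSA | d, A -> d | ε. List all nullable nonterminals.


A nonterminal is nullable iff some alternative derives ε (directly, or every symbol in it is nullable)
Nullable: {A}


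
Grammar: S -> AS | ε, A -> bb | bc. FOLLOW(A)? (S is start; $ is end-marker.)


$ ∈ FOLLOW(S). For each A -> αBβ: add FIRST(β)\{ε} to FOLLOW(B); if β nullable, add FOLLOW(A).
FOLLOW(A) = {$, b}


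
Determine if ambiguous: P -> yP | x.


right-linear, alternatives start with distinct terminals 'y' vs 'x': unique leftmost derivation
Unambiguous


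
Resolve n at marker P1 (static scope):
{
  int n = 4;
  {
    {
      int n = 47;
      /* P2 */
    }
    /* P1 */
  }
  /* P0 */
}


P1's block does not declare n; resolves to the enclosing declaration at depth 0
n = 4


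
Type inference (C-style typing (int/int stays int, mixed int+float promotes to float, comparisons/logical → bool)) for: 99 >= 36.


Operand types: int >= int
Rule: comparison yields bool
Result type: bool


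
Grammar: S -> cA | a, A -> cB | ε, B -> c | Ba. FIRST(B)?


Per alternative of B: FIRST(c) = {c}; FIRST(Ba) = {c}
FIRST(B) = {c}


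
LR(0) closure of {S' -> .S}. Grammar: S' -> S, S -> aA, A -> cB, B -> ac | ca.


Start: S' -> .S
For each item with dot before a nonterminal B, add B -> .γ for every B-production
Closure: [S' -> .S, S -> .aA]


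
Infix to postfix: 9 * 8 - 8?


Left to right (same or higher precedence on left)
Postfix: 9 8 * 8 -


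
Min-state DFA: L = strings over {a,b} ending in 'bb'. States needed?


Track the longest suffix of input matching a prefix of 'bb': 3 classes (prefixes of length 0..2)
Minimal DFA: 3 states


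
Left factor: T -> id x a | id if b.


Common prefix: 'id'
Factored: T -> id T', T' -> x a | if b


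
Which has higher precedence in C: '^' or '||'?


'^' is bitwise XOR (level 4); '||' is logical OR (level 1)
Higher level binds tighter
'^' has higher precedence than '||'


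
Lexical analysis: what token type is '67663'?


Pattern: digits only
Type: INTEGER_LITERAL


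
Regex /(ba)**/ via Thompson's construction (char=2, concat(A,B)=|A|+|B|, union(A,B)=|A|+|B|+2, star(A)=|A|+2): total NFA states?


Syntax tree has 2 char leaf(s), 0 union(s), 2 star(s)
chars contribute 2×2 = 4; each union adds +2; each star adds +2
Total: 4 + 0 + 4 = 8 states


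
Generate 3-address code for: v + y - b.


Break into single-operator statements:
t1 = v + y
t2 = t1 - b


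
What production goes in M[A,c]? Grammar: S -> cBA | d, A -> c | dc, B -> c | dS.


For [A, c]: 'c' ∈ FIRST(c)
Entry: A -> c


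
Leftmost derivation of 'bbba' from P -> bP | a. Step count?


Derivation: P => bP => bbP => bbbP => bbba
Steps: 4


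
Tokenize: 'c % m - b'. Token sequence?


Scan left to right, longest-match per lexeme
Tokens: ID(c), OP(%), ID(m), OP(-), ID(b)


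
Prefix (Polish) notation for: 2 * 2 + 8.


left-to-right (same/higher precedence on left): tree is (+ (* 2 2) 8)
Prefix: + * 2 2 8


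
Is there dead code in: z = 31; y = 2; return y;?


z is assigned but never read
Dead: 'z = 31'


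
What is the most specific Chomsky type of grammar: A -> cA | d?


Right-linear: every RHS is a terminal or a terminal followed by one nonterminal
Classification: Type 3 (Regular)


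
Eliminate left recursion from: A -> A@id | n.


Left-recursive alternatives: A@id; non-recursive: n
Introduce A': A -> nA', A' -> @idA' | ε


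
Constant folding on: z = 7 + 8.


7 + 8 = 15 at compile time
Optimized: z = 15


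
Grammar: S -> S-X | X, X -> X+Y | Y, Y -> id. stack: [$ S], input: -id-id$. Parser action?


shift '-' to continue S -> S-X
Action: shift


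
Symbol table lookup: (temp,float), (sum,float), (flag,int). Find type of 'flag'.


Lookup 'flag' → type int


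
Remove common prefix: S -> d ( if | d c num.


Common prefix: 'd'
Factored: S -> d S', S' -> ( if | c num


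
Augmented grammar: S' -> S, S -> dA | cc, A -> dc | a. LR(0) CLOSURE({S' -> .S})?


Start: S' -> .S
For each item with dot before a nonterminal B, add B -> .γ for every B-production
Closure: [S' -> .S, S -> .dA, S -> .cc]


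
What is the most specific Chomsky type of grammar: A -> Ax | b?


Left-linear: every RHS is a terminal or one nonterminal followed by a terminal
Classification: Type 3 (Regular)


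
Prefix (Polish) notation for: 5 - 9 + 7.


left-to-right (same/higher precedence on left): tree is (+ (- 5 9) 7)
Prefix: + - 5 9 7


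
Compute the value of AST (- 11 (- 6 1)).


Evaluate inner: (- 6 1) = 5
Evaluate root: (- 11 5) = 6
Result: 6


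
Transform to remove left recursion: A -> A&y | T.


Left-recursive alternatives: A&y; non-recursive: T
Introduce A': A -> TA', A' -> &yA' | ε


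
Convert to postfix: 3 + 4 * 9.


* has higher precedence, evaluate 4*9 first
Postfix: 3 4 9 * +


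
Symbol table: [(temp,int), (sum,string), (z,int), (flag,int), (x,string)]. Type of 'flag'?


Lookup 'flag' → type int


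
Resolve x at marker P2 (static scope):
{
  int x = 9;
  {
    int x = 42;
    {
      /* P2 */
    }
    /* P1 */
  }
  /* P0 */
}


P2's block does not declare x; resolves to the enclosing declaration at depth 1
x = 42


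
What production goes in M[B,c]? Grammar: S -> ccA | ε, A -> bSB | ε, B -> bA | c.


For [B, c]: 'c' ∈ FIRST(c)
Entry: B -> c


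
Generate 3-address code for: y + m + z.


Break into single-operator statements:
t1 = y + m
t2 = t1 + z


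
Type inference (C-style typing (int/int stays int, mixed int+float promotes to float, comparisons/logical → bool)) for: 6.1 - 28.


Operand types: float - int
Rule: mixed int/float promotes to float; int/int stays int
Result type: float


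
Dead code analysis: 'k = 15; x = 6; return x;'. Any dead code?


k is assigned but never read
Dead: 'k = 15'


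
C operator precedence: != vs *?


'*' is multiplicative (level 10); '!=' is equality (level 6)
Higher level binds tighter
'*' has higher precedence than '!='


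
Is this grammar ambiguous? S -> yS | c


right-linear, alternatives start with distinct terminals 'y' vs 'c': unique leftmost derivation
Unambiguous


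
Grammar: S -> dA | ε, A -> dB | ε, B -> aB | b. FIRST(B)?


Per alternative of B: FIRST(aB) = {a}; FIRST(b) = {b}
FIRST(B) = {a, b}


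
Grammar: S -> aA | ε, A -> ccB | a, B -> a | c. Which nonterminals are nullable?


A nonterminal is nullable iff some alternative derives ε (directly, or every symbol in it is nullable)
Nullable: {S}


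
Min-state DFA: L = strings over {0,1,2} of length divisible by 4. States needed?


Track length mod 4: states 0..3, accept at 0
Minimal DFA: 4 states


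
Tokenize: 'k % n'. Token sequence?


Scan left to right, longest-match per lexeme
Tokens: ID(k), OP(%), ID(n)


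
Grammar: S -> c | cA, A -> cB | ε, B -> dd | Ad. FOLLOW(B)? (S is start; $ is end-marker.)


$ ∈ FOLLOW(S). For each A -> αBβ: add FIRST(β)\{ε} to FOLLOW(B); if β nullable, add FOLLOW(A).
FOLLOW(B) = {$, d}


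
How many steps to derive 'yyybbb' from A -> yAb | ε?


Derivation: A => yAb => yyAbb => yyyAbbb => yyybbb
Steps: 4


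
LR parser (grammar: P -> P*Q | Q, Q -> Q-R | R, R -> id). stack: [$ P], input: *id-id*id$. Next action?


shift '*' to continue P -> P*Q
Action: shift


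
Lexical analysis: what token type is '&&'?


Pattern: operator symbol
Type: OPERATOR


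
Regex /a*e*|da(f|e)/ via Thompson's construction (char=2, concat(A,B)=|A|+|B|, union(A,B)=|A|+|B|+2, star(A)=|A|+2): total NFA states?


Syntax tree has 6 char leaf(s), 2 union(s), 2 star(s)
chars contribute 6×2 = 12; each union adds +2; each star adds +2
Total: 12 + 4 + 4 = 20 states


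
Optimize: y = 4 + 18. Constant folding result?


4 + 18 = 22 at compile time
Optimized: y = 22


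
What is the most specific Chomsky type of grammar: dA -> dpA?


LHS has context (more than one symbol) and |LHS| ≤ |RHS|
Classification: Type 1 (Context-Sensitive)


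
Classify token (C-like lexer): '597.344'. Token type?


Pattern: digits with a decimal point
Type: FLOAT_LITERAL


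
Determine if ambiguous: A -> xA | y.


right-linear, alternatives start with distinct terminals 'x' vs 'y': unique leftmost derivation
Unambiguous


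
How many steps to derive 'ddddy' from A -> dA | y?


Derivation: A => dA => ddA => dddA => ddddA => ddddy
Steps: 5


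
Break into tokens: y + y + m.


Scan left to right, longest-match per lexeme
Tokens: ID(y), OP(+), ID(y), OP(+), ID(m)


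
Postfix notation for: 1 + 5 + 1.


Left to right (same or higher precedence on left)
Postfix: 1 5 + 1 +


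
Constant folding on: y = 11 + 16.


11 + 16 = 27 at compile time
Optimized: y = 27


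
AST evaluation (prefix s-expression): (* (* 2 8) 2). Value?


Evaluate inner: (* 2 8) = 16
Evaluate root: (* 16 2) = 32
Result: 32


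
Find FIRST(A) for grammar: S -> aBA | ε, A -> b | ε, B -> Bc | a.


Per alternative of A: FIRST(b) = {b}; FIRST(ε) = {ε}
FIRST(A) = {b, ε}


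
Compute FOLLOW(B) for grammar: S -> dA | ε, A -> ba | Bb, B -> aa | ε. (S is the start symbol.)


$ ∈ FOLLOW(S). For each A -> αBβ: add FIRST(β)\{ε} to FOLLOW(B); if β nullable, add FOLLOW(A).
FOLLOW(B) = {b}


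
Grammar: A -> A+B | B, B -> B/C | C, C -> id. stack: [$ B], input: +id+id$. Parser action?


lookahead ∉ {/} so B won't extend; reduce A -> B
Action: reduce (A -> B)


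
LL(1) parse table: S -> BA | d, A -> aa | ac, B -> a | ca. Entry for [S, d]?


For [S, d]: 'd' ∈ FIRST(d)
Entry: S -> d


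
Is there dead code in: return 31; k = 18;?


statement follows a return and is unreachable
Dead: 'k = 18'


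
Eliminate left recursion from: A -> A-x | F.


Left-recursive alternatives: A-x; non-recursive: F
Introduce A': A -> FA', A' -> -xA' | ε


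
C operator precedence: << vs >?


'<<' is shift (level 8); '>' is relational (level 7)
Higher level binds tighter
'<<' has higher precedence than '>'


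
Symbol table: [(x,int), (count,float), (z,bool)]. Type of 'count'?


Lookup 'count' → type float


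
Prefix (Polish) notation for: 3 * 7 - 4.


left-to-right (same/higher precedence on left): tree is (- (* 3 7) 4)
Prefix: - * 3 7 4


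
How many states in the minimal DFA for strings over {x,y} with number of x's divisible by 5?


Track (count of x) mod 5: states 0..4, accept at 0
Minimal DFA: 5 states


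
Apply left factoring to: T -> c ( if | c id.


Common prefix: 'c'
Factored: T -> c T', T' -> ( if | id


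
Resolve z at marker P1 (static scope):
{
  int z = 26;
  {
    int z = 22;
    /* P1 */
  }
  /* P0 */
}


z declared in the same block as P1
z = 22


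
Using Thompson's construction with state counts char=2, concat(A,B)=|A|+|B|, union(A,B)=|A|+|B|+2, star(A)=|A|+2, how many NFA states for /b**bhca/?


Syntax tree has 5 char leaf(s), 0 union(s), 2 star(s)
chars contribute 5×2 = 10; each union adds +2; each star adds +2
Total: 10 + 0 + 4 = 14 states


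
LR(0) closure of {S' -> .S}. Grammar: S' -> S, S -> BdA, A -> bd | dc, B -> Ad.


Start: S' -> .S
For each item with dot before a nonterminal B, add B -> .γ for every B-production
Closure: [S' -> .S, S -> .BdA, B -> .Ad, A -> .bd, A -> .dc]


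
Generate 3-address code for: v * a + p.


Break into single-operator statements:
t1 = v * a
t2 = t1 + p


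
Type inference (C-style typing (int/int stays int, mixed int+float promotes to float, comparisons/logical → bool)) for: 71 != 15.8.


Operand types: int != float
Rule: comparison yields bool
Result type: bool


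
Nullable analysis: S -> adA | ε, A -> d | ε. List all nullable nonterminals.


A nonterminal is nullable iff some alternative derives ε (directly, or every symbol in it is nullable)
Nullable: {A, S}


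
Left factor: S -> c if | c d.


Common prefix: 'c'
Factored: S -> c S', S' -> if | d


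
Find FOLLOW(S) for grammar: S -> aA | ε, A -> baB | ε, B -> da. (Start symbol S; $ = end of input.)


$ ∈ FOLLOW(S). For each A -> αBβ: add FIRST(β)\{ε} to FOLLOW(B); if β nullable, add FOLLOW(A).
FOLLOW(S) = {$}


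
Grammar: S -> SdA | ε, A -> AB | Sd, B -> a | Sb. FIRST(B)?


Per alternative of B: FIRST(a) = {a}; FIRST(Sb) = {b, d}
FIRST(B) = {a, b, d}


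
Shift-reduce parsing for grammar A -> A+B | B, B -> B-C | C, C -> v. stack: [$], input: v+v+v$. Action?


no handle on stack; shift 'v'
Action: shift


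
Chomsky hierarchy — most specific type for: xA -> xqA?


LHS has context (more than one symbol) and |LHS| ≤ |RHS|
Classification: Type 1 (Context-Sensitive)


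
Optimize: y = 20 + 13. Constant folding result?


20 + 13 = 33 at compile time
Optimized: y = 33


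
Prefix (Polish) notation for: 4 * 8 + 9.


left-to-right (same/higher precedence on left): tree is (+ (* 4 8) 9)
Prefix: + * 4 8 9


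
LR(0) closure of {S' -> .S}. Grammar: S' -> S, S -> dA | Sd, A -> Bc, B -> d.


Start: S' -> .S
For each item with dot before a nonterminal B, add B -> .γ for every B-production
Closure: [S' -> .S, S -> .dA, S -> .Sd]


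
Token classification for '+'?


Pattern: operator symbol
Type: OPERATOR


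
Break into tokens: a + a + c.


Scan left to right, longest-match per lexeme
Tokens: ID(a), OP(+), ID(a), OP(+), ID(c)


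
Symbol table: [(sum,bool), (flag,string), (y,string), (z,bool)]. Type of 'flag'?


Lookup 'flag' → type string


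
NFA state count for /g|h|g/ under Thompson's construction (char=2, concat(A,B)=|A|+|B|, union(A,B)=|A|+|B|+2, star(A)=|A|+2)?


Syntax tree has 3 char leaf(s), 2 union(s), 0 star(s)
chars contribute 3×2 = 6; each union adds +2; each star adds +2
Total: 6 + 4 + 0 = 10 states


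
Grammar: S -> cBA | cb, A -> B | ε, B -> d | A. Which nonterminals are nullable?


A nonterminal is nullable iff some alternative derives ε (directly, or every symbol in it is nullable)
Nullable: {A, B}


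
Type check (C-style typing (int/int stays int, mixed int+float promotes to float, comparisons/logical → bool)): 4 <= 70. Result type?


Operand types: int <= int
Rule: comparison yields bool
Result type: bool


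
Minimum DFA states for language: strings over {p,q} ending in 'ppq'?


Track the longest suffix of input matching a prefix of 'ppq': 4 classes (prefixes of length 0..3)
Minimal DFA: 4 states


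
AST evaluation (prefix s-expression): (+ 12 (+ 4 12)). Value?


Evaluate inner: (+ 4 12) = 16
Evaluate root: (+ 12 16) = 28
Result: 28


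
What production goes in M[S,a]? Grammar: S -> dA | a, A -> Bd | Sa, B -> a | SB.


For [S, a]: 'a' ∈ FIRST(a)
Entry: S -> a


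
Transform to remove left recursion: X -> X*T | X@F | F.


Left-recursive alternatives: X*T, X@F; non-recursive: F
Introduce X': X -> FX', X' -> *TX' | @FX' | ε


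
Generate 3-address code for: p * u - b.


Break into single-operator statements:
t1 = p * u
t2 = t1 - b


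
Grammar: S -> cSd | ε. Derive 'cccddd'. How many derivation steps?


Derivation: S => cSd => ccSdd => cccSddd => cccddd
Steps: 4


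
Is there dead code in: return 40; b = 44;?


statement follows a return and is unreachable
Dead: 'b = 44'


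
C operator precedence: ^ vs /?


'/' is multiplicative (level 10); '^' is bitwise XOR (level 4)
Higher level binds tighter
'/' has higher precedence than '^'


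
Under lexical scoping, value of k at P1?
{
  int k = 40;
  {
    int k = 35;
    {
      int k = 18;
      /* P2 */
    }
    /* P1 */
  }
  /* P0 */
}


k declared in the same block as P1
k = 35


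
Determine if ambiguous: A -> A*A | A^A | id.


'id*id^id' has two parse trees (no precedence encoded between * and ^)
Ambiguous


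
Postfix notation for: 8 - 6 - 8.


Left to right (same or higher precedence on left)
Postfix: 8 6 - 8 -


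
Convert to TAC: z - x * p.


Break into single-operator statements:
t1 = x * p
t2 = z - t1


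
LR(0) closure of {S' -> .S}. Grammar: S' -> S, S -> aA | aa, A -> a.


Start: S' -> .S
For each item with dot before a nonterminal B, add B -> .γ for every B-production
Closure: [S' -> .S, S -> .aA, S -> .aa]


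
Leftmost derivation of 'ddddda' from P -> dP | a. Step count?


Derivation: P => dP => ddP => dddP => ddddP => dddddP => ddddda
Steps: 6


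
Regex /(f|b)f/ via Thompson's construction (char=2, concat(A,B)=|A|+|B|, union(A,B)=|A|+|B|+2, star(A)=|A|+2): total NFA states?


Syntax tree has 3 char leaf(s), 1 union(s), 0 star(s)
chars contribute 3×2 = 6; each union adds +2; each star adds +2
Total: 6 + 2 + 0 = 8 states


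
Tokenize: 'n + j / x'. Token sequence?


Scan left to right, longest-match per lexeme
Tokens: ID(n), OP(+), ID(j), OP(/), ID(x)


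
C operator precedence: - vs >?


'-' is additive (level 9); '>' is relational (level 7)
Higher level binds tighter
'-' has higher precedence than '>'


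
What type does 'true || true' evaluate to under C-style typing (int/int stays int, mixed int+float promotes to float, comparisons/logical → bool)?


Operand types: bool || bool
Rule: logical operators take bool operands and yield bool
Result type: bool


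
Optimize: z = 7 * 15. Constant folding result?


7 * 15 = 105 at compile time
Optimized: z = 105


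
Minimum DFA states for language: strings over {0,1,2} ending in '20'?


Track the longest suffix of input matching a prefix of '20': 3 classes (prefixes of length 0..2)
Minimal DFA: 3 states


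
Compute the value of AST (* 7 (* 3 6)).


Evaluate inner: (* 3 6) = 18
Evaluate root: (* 7 18) = 126
Result: 126


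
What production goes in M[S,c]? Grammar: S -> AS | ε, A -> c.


For [S, c]: 'c' ∈ FIRST(AS)
Entry: S -> AS


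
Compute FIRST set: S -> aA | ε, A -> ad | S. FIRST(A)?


Per alternative of A: FIRST(ad) = {a}; FIRST(S) = {a, ε}
FIRST(A) = {a, ε}


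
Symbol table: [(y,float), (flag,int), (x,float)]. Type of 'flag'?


Lookup 'flag' → type int


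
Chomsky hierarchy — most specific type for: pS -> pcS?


LHS has context (more than one symbol) and |LHS| ≤ |RHS|
Classification: Type 1 (Context-Sensitive)


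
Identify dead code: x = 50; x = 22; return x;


first assignment to x is overwritten before any read
Dead: 'x = 50'


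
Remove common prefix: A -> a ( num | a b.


Common prefix: 'a'
Factored: A -> a A', A' -> ( num | b


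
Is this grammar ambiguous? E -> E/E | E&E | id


'id/id&id' has two parse trees (no precedence encoded between / and &)
Ambiguous


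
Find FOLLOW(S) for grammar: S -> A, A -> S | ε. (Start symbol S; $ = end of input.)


$ ∈ FOLLOW(S). For each A -> αBβ: add FIRST(β)\{ε} to FOLLOW(B); if β nullable, add FOLLOW(A).
FOLLOW(S) = {$}


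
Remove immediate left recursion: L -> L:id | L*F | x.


Left-recursive alternatives: L:id, L*F; non-recursive: x
Introduce L': L -> xL', L' -> :idL' | *FL' | ε


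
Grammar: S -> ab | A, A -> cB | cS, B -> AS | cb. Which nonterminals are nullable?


A nonterminal is nullable iff some alternative derives ε (directly, or every symbol in it is nullable)
Nullable: {}


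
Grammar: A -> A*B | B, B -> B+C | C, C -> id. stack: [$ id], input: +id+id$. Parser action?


'id' on top is the handle for C -> id
Action: reduce (C -> id)


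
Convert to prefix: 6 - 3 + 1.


left-to-right (same/higher precedence on left): tree is (+ (- 6 3) 1)
Prefix: + - 6 3 1


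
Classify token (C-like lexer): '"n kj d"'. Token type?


Pattern: double-quoted sequence
Type: STRING_LITERAL


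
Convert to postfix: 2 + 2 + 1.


Left to right (same or higher precedence on left)
Postfix: 2 2 + 1 +


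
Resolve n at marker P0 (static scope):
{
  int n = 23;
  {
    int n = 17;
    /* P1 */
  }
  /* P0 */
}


n declared in the same block as P0
n = 23


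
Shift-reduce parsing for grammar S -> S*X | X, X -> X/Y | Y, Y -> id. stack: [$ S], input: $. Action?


start symbol S on stack, input exhausted
Action: accept


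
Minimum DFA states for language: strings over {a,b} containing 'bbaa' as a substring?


KMP-style automaton: 4 progress states + 1 absorbing accept = 5
Minimal DFA: 5 states


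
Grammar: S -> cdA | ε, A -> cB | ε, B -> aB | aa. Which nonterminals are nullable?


A nonterminal is nullable iff some alternative derives ε (directly, or every symbol in it is nullable)
Nullable: {A, S}


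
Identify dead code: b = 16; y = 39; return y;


b is assigned but never read
Dead: 'b = 16'


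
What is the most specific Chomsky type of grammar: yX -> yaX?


LHS has context (more than one symbol) and |LHS| ≤ |RHS|
Classification: Type 1 (Context-Sensitive)


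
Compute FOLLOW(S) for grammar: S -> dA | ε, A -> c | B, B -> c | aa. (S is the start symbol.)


$ ∈ FOLLOW(S). For each A -> αBβ: add FIRST(β)\{ε} to FOLLOW(B); if β nullable, add FOLLOW(A).
FOLLOW(S) = {$}


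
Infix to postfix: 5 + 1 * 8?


* has higher precedence, evaluate 1*8 first
Postfix: 5 1 8 * +


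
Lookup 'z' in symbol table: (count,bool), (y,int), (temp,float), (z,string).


Lookup 'z' → type string


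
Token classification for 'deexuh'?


Pattern: letter/underscore followed by alphanumerics, not a keyword
Type: IDENTIFIER


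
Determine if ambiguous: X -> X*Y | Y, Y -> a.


precedence layered via separate nonterminal Y: deterministic
Unambiguous


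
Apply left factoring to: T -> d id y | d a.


Common prefix: 'd'
Factored: T -> d T', T' -> id y | a


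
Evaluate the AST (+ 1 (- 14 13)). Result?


Evaluate inner: (- 14 13) = 1
Evaluate root: (+ 1 1) = 2
Result: 2


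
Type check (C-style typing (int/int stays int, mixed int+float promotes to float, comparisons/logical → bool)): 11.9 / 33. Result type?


Operand types: float / int
Rule: mixed int/float promotes to float; int/int stays int
Result type: float


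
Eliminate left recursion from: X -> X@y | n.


Left-recursive alternatives: X@y; non-recursive: n
Introduce X': X -> nX', X' -> @yX' | ε


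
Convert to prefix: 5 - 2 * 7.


'*' binds tighter: tree is (- 5 (* 2 7))
Prefix: - 5 * 2 7


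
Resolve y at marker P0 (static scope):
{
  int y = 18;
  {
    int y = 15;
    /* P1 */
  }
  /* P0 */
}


y declared in the same block as P0
y = 18


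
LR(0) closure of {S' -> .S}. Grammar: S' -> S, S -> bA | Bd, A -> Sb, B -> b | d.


Start: S' -> .S
For each item with dot before a nonterminal B, add B -> .γ for every B-production
Closure: [S' -> .S, S -> .bA, S -> .Bd, B -> .b, B -> .d]


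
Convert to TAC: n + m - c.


Break into single-operator statements:
t1 = n + m
t2 = t1 - c


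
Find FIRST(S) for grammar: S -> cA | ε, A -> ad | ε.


Per alternative of S: FIRST(cA) = {c}; FIRST(ε) = {ε}
FIRST(S) = {c, ε}


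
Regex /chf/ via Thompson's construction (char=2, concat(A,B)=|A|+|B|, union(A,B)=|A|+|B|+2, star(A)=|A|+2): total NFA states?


Syntax tree has 3 char leaf(s), 0 union(s), 0 star(s)
chars contribute 3×2 = 6; each union adds +2; each star adds +2
Total: 6 + 0 + 0 = 6 states


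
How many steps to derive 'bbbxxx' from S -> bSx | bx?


Derivation: S => bSx => bbSxx => bbbxxx
Steps: 3


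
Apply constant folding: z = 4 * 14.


4 * 14 = 56 at compile time
Optimized: z = 56


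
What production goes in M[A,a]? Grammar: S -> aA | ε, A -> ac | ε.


For [A, a]: 'a' ∈ FIRST(ac)
Entry: A -> ac


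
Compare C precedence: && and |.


'|' is bitwise OR (level 3); '&&' is logical AND (level 2)
Higher level binds tighter
'|' has higher precedence than '&&'


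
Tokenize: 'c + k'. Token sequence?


Scan left to right, longest-match per lexeme
Tokens: ID(c), OP(+), ID(k)


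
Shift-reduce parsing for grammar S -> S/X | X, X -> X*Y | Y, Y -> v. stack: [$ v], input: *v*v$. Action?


'v' on top is the handle for Y -> v
Action: reduce (Y -> v)


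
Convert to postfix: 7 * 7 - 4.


Left to right (same or higher precedence on left)
Postfix: 7 7 * 4 -


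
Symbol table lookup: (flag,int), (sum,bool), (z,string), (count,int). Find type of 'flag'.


Lookup 'flag' → type int


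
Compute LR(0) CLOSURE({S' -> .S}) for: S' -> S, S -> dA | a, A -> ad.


Start: S' -> .S
For each item with dot before a nonterminal B, add B -> .γ for every B-production
Closure: [S' -> .S, S -> .dA, S -> .a]


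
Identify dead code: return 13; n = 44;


statement follows a return and is unreachable
Dead: 'n = 44'


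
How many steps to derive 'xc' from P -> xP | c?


Derivation: P => xP => xc
Steps: 2


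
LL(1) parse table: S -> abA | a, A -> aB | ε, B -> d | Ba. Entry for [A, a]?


For [A, a]: 'a' ∈ FIRST(aB)
Entry: A -> aB


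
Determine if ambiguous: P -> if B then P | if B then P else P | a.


dangling else: 'if B then if B then a else a' parses two ways
Ambiguous


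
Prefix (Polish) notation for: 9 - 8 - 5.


left-to-right (same/higher precedence on left): tree is (- (- 9 8) 5)
Prefix: - - 9 8 5


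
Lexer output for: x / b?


Scan left to right, longest-match per lexeme
Tokens: ID(x), OP(/), ID(b)


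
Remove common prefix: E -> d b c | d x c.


Common prefix: 'd'
Factored: E -> d E', E' -> b c | x c


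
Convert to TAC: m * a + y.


Break into single-operator statements:
t1 = m * a
t2 = t1 + y


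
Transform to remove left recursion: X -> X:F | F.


Left-recursive alternatives: X:F; non-recursive: F
Introduce X': X -> FX', X' -> :FX' | ε


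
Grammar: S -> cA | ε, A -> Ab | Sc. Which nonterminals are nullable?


A nonterminal is nullable iff some alternative derives ε (directly, or every symbol in it is nullable)
Nullable: {S}


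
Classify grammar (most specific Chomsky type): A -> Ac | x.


Left-linear: every RHS is a terminal or one nonterminal followed by a terminal
Classification: Type 3 (Regular)


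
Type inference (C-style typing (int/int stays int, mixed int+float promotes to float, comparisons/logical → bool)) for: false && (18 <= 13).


Operand types: bool && bool
Rule: logical operators take bool operands and yield bool
Result type: bool


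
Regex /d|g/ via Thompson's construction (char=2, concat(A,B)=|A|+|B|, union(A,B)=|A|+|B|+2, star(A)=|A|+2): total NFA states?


Syntax tree has 2 char leaf(s), 1 union(s), 0 star(s)
chars contribute 2×2 = 4; each union adds +2; each star adds +2
Total: 4 + 2 + 0 = 6 states


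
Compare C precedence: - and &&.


'-' is additive (level 9); '&&' is logical AND (level 2)
Higher level binds tighter
'-' has higher precedence than '&&'


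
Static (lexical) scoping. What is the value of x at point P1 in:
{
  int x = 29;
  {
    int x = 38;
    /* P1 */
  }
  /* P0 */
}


x declared in the same block as P1
x = 38


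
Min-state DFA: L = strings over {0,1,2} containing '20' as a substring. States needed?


KMP-style automaton: 2 progress states + 1 absorbing accept = 3
Minimal DFA: 3 states


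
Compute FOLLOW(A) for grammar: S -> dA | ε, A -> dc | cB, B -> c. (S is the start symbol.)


$ ∈ FOLLOW(S). For each A -> αBβ: add FIRST(β)\{ε} to FOLLOW(B); if β nullable, add FOLLOW(A).
FOLLOW(A) = {$}


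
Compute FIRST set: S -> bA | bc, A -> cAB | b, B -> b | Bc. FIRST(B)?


Per alternative of B: FIRST(b) = {b}; FIRST(Bc) = {b}
FIRST(B) = {b}


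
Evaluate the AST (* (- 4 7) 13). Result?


Evaluate inner: (- 4 7) = -3
Evaluate root: (* -3 13) = -39
Result: -39


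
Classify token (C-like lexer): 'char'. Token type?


Pattern: reserved word
Type: KEYWORD


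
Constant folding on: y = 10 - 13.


10 - 13 = -3 at compile time
Optimized: y = -3


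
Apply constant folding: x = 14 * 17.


14 * 17 = 238 at compile time
Optimized: x = 238


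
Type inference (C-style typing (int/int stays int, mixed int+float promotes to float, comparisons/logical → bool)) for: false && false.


Operand types: bool && bool
Rule: logical operators take bool operands and yield bool
Result type: bool


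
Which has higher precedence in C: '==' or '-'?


'-' is additive (level 9); '==' is equality (level 6)
Higher level binds tighter
'-' has higher precedence than '=='


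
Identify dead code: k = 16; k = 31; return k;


first assignment to k is overwritten before any read
Dead: 'k = 16'


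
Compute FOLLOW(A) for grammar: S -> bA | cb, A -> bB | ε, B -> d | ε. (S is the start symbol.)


$ ∈ FOLLOW(S). For each A -> αBβ: add FIRST(β)\{ε} to FOLLOW(B); if β nullable, add FOLLOW(A).
FOLLOW(A) = {$}


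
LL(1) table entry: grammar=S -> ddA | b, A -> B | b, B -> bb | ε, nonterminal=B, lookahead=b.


For [B, b]: 'b' ∈ FIRST(bb)
Entry: B -> bb


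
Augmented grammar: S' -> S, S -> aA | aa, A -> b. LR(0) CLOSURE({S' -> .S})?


Start: S' -> .S
For each item with dot before a nonterminal B, add B -> .γ for every B-production
Closure: [S' -> .S, S -> .aA, S -> .aa]


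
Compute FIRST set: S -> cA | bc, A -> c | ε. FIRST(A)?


Per alternative of A: FIRST(c) = {c}; FIRST(ε) = {ε}
FIRST(A) = {c, ε}


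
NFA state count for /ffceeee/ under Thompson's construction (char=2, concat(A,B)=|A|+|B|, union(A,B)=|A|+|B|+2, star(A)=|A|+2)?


Syntax tree has 7 char leaf(s), 0 union(s), 0 star(s)
chars contribute 7×2 = 14; each union adds +2; each star adds +2
Total: 14 + 0 + 0 = 14 states


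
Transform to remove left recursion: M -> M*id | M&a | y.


Left-recursive alternatives: M*id, M&a; non-recursive: y
Introduce M': M -> yM', M' -> *idM' | &aM' | ε


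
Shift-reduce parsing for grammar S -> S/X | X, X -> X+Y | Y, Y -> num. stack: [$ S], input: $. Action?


start symbol S on stack, input exhausted
Action: accept


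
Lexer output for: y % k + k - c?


Scan left to right, longest-match per lexeme
Tokens: ID(y), OP(%), ID(k), OP(+), ID(k), OP(-), ID(c)


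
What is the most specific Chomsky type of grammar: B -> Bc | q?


Left-linear: every RHS is a terminal or one nonterminal followed by a terminal
Classification: Type 3 (Regular)


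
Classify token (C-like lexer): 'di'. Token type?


Pattern: letter/underscore followed by alphanumerics, not a keyword
Type: IDENTIFIER


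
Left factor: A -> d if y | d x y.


Common prefix: 'd'
Factored: A -> d A', A' -> if y | x y


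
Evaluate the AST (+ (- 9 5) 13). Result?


Evaluate inner: (- 9 5) = 4
Evaluate root: (+ 4 13) = 17
Result: 17


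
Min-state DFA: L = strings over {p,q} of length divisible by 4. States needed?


Track length mod 4: states 0..3, accept at 0
Minimal DFA: 4 states


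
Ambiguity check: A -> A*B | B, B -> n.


precedence layered via separate nonterminal B: deterministic
Unambiguous


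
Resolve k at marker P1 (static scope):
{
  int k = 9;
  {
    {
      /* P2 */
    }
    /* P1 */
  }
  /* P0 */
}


P1's block does not declare k; resolves to the enclosing declaration at depth 0
k = 9


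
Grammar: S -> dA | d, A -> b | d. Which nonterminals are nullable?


A nonterminal is nullable iff some alternative derives ε (directly, or every symbol in it is nullable)
Nullable: {}


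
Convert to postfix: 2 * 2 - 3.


Left to right (same or higher precedence on left)
Postfix: 2 2 * 3 -


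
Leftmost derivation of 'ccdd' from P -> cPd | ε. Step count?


Derivation: P => cPd => ccPdd => ccdd
Steps: 3


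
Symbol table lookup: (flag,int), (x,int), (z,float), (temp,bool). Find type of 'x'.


Lookup 'x' → type int


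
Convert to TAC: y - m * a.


Break into single-operator statements:
t1 = m * a
t2 = y - t1


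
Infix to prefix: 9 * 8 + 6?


left-to-right (same/higher precedence on left): tree is (+ (* 9 8) 6)
Prefix: + * 9 8 6


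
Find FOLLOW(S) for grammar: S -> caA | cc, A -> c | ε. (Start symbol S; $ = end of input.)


$ ∈ FOLLOW(S). For each A -> αBβ: add FIRST(β)\{ε} to FOLLOW(B); if β nullable, add FOLLOW(A).
FOLLOW(S) = {$}


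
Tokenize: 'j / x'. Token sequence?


Scan left to right, longest-match per lexeme
Tokens: ID(j), OP(/), ID(x)


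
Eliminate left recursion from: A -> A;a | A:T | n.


Left-recursive alternatives: A;a, A:T; non-recursive: n
Introduce A': A -> nA', A' -> ;aA' | :TA' | ε


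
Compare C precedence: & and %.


'%' is multiplicative (level 10); '&' is bitwise AND (level 5)
Higher level binds tighter
'%' has higher precedence than '&'


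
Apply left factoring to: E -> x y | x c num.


Common prefix: 'x'
Factored: E -> x E', E' -> y | c num


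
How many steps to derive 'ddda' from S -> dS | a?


Derivation: S => dS => ddS => dddS => ddda
Steps: 4


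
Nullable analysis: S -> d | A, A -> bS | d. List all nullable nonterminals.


A nonterminal is nullable iff some alternative derives ε (directly, or every symbol in it is nullable)
Nullable: {}


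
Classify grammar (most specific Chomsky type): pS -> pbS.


LHS has context (more than one symbol) and |LHS| ≤ |RHS|
Classification: Type 1 (Context-Sensitive)


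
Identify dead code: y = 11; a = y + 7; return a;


y is read by a's definition; a is returned
No dead code


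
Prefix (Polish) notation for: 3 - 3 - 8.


left-to-right (same/higher precedence on left): tree is (- (- 3 3) 8)
Prefix: - - 3 3 8


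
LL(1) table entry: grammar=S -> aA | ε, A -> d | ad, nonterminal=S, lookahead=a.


For [S, a]: 'a' ∈ FIRST(aA)
Entry: S -> aA


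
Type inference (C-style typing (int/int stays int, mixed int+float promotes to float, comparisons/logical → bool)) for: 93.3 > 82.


Operand types: float > int
Rule: comparison yields bool
Result type: bool


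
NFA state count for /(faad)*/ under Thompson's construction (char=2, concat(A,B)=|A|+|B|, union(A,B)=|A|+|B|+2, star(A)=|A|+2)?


Syntax tree has 4 char leaf(s), 0 union(s), 1 star(s)
chars contribute 4×2 = 8; each union adds +2; each star adds +2
Total: 8 + 0 + 2 = 10 states


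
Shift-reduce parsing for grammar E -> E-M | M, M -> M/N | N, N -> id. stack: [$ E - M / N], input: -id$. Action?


handle 'M/N' on top
Action: reduce (M -> M/N)


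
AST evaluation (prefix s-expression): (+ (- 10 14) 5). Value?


Evaluate inner: (- 10 14) = -4
Evaluate root: (+ -4 5) = 1
Result: 1


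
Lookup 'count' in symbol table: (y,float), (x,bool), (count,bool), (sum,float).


Lookup 'count' → type bool


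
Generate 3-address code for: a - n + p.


Break into single-operator statements:
t1 = a - n
t2 = t1 + p
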